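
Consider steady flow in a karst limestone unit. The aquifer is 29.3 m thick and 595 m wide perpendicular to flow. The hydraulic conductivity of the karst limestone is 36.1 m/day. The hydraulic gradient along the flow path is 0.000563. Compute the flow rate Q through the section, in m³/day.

Cross-sectional area A = 595 × 29.3 = 17434 m².
Hydraulic gradient i = 0.000563.
Darcy's law: Q = K · A · i = 36.10 × 17434 × 0.0005630 = 354.3 m³/day.

354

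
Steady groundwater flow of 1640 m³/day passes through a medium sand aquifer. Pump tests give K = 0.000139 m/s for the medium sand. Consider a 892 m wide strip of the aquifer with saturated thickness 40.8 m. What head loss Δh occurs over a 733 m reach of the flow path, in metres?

2.75

Convert K: 0.000139 m/s × 86400 = 12.01 m/day.
Cross-sectional area A = 892 × 40.8 = 36394 m².
From Q = K·A·i, i = Q / (K·A) = 1640 / (12.01 × 36394) = 0.003752.
Head loss Δh = i · L = 0.003752 × 733 = 2.750 m.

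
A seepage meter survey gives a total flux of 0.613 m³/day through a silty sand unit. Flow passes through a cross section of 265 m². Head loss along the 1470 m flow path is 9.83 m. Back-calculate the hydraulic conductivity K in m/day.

0.346

Hydraulic gradient i = Δh / L = 9.83 / 1470 = 0.006687.
From Q = K·A·i, K = Q / (A·i) = 0.613 / (265.0 × 0.006687) = 0.3459 m/day.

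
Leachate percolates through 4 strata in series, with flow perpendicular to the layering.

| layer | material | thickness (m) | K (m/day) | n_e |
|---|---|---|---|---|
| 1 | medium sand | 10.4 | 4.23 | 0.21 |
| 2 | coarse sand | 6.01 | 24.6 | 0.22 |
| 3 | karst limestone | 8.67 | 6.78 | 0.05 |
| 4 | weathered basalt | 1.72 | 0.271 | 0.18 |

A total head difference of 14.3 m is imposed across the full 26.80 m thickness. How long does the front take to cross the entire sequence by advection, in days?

3.07

With flow normal to the layers, continuity requires the same specific discharge q through every layer.
Σ(b_i/K_i) = 10.4/4.23 + 6.01/24.6 + 8.67/6.78 + 1.72/0.271 = 10.33 d.
q = Δh / Σ(b_i/K_i) = 14.3 / 10.33 = 1.385 m/day.
In each layer the seepage velocity is v_i = q/n_i, so the layer transit time is t_i = b_i·n_i / q:
  layer 1 (medium sand): t_1 = 10.4 × 0.21 / 1.385 = 1.577 d
  layer 2 (coarse sand): t_2 = 6.01 × 0.22 / 1.385 = 0.9550 d
  layer 3 (karst limestone): t_3 = 8.67 × 0.05 / 1.385 = 0.3131 d
  layer 4 (weathered basalt): t_4 = 1.72 × 0.18 / 1.385 = 0.2236 d
Total t = Σ t_i = 3.069 days.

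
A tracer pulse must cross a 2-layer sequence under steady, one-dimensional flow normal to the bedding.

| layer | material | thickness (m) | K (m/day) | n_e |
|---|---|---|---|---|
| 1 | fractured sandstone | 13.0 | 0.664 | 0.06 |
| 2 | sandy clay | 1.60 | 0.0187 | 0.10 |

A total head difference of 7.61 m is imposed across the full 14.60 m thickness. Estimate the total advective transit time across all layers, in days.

13.0

With flow normal to the layers, continuity requires the same specific discharge q through every layer.
Σ(b_i/K_i) = 13.0/0.664 + 1.60/0.0187 = 105.1 d.
q = Δh / Σ(b_i/K_i) = 7.61 / 105.1 = 0.07238 m/day.
In each layer the seepage velocity is v_i = q/n_i, so the layer transit time is t_i = b_i·n_i / q:
  layer 1 (fractured sandstone): t_1 = 13.0 × 0.06 / 0.07238 = 10.78 d
  layer 2 (sandy clay): t_2 = 1.60 × 0.10 / 0.07238 = 2.211 d
Total t = Σ t_i = 12.99 days.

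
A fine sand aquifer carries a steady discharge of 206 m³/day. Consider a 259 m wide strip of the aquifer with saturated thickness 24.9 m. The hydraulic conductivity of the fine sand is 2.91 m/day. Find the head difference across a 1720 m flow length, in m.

Cross-sectional area A = 259 × 24.9 = 6449 m².
From Q = K·A·i, i = Q / (K·A) = 206 / (2.910 × 6449) = 0.01098.
Head loss Δh = i · L = 0.01098 × 1720 = 18.88 m.

18.9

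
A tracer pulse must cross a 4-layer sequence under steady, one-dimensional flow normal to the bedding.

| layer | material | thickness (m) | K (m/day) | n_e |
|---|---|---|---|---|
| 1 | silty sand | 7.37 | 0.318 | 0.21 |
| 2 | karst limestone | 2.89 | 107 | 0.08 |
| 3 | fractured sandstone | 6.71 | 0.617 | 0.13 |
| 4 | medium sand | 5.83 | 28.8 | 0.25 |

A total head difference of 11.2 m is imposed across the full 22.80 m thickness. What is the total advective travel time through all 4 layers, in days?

With flow normal to the layers, continuity requires the same specific discharge q through every layer.
Σ(b_i/K_i) = 7.37/0.318 + 2.89/107 + 6.71/0.617 + 5.83/28.8 = 34.28 d.
q = Δh / Σ(b_i/K_i) = 11.2 / 34.28 = 0.3267 m/day.
In each layer the seepage velocity is v_i = q/n_i, so the layer transit time is t_i = b_i·n_i / q:
  layer 1 (silty sand): t_1 = 7.37 × 0.21 / 0.3267 = 4.737 d
  layer 2 (karst limestone): t_2 = 2.89 × 0.08 / 0.3267 = 0.7077 d
  layer 3 (fractured sandstone): t_3 = 6.71 × 0.13 / 0.3267 = 2.670 d
  layer 4 (medium sand): t_4 = 5.83 × 0.25 / 0.3267 = 4.461 d
Total t = Σ t_i = 12.58 days.

12.6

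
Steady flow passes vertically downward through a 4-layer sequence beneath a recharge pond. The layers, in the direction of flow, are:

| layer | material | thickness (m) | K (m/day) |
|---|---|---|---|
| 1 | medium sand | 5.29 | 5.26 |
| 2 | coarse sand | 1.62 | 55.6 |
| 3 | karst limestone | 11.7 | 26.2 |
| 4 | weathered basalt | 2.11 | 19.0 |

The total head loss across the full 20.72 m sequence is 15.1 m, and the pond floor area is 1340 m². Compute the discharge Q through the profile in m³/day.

Flow is perpendicular to layering, so the layers act in series and the equivalent K is the thickness-weighted harmonic mean.
Total thickness L = 5.29 + 1.62 + 11.7 + 2.11 = 20.72 m.
Σ(b_i/K_i) = 5.29/5.26 + 1.62/55.6 + 11.7/26.2 + 2.11/19.0 = 1.592 d.
K_eq = L / Σ(b_i/K_i) = 20.72 / 1.592 = 13.01 m/day.
Q = K_eq · A · (Δh/L) = 13.01 × 1340 × (15.1/20.72) = 12706 m³/day.

12700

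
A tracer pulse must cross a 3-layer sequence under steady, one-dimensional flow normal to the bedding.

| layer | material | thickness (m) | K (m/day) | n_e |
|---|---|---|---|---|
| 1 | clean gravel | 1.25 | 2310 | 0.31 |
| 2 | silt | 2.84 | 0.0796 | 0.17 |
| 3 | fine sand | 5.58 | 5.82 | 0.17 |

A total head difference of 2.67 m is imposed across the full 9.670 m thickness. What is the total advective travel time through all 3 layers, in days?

With flow normal to the layers, continuity requires the same specific discharge q through every layer.
Σ(b_i/K_i) = 1.25/2310 + 2.84/0.0796 + 5.58/5.82 = 36.64 d.
q = Δh / Σ(b_i/K_i) = 2.67 / 36.64 = 0.07288 m/day.
In each layer the seepage velocity is v_i = q/n_i, so the layer transit time is t_i = b_i·n_i / q:
  layer 1 (clean gravel): t_1 = 1.25 × 0.31 / 0.07288 = 5.317 d
  layer 2 (silt): t_2 = 2.84 × 0.17 / 0.07288 = 6.625 d
  layer 3 (fine sand): t_3 = 5.58 × 0.17 / 0.07288 = 13.02 d
Total t = Σ t_i = 24.96 days.

25.0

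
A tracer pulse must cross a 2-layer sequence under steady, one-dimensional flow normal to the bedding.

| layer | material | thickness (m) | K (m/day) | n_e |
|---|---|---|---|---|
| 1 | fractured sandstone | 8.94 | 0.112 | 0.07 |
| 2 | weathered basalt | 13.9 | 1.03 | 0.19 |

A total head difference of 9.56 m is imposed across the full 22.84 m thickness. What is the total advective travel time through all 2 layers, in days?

With flow normal to the layers, continuity requires the same specific discharge q through every layer.
Σ(b_i/K_i) = 8.94/0.112 + 13.9/1.03 = 93.32 d.
q = Δh / Σ(b_i/K_i) = 9.56 / 93.32 = 0.1024 m/day.
In each layer the seepage velocity is v_i = q/n_i, so the layer transit time is t_i = b_i·n_i / q:
  layer 1 (fractured sandstone): t_1 = 8.94 × 0.07 / 0.1024 = 6.109 d
  layer 2 (weathered basalt): t_2 = 13.9 × 0.19 / 0.1024 = 25.78 d
Total t = Σ t_i = 31.89 days.

31.9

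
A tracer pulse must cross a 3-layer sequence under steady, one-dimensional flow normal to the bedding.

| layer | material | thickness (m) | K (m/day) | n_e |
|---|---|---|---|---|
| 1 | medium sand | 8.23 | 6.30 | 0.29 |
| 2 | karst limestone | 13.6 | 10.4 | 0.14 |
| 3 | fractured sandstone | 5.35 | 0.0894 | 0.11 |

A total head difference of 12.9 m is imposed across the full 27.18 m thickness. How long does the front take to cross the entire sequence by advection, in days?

With flow normal to the layers, continuity requires the same specific discharge q through every layer.
Σ(b_i/K_i) = 8.23/6.30 + 13.6/10.4 + 5.35/0.0894 = 62.46 d.
q = Δh / Σ(b_i/K_i) = 12.9 / 62.46 = 0.2065 m/day.
In each layer the seepage velocity is v_i = q/n_i, so the layer transit time is t_i = b_i·n_i / q:
  layer 1 (medium sand): t_1 = 8.23 × 0.29 / 0.2065 = 11.56 d
  layer 2 (karst limestone): t_2 = 13.6 × 0.14 / 0.2065 = 9.219 d
  layer 3 (fractured sandstone): t_3 = 5.35 × 0.11 / 0.2065 = 2.849 d
Total t = Σ t_i = 23.62 days.

23.6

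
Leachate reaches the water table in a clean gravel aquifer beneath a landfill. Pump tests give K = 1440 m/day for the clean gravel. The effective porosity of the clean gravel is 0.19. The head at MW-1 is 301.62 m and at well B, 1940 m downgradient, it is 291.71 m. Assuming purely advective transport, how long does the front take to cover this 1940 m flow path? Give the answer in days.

Hydraulic gradient i = (301.62 − 291.71) / 1940 = 9.91 / 1940 = 0.005108.
Darcy flux q = K · i = 1440 × 0.005108 = 7.356 m/day.
Seepage velocity v = q / n_e = 7.356 / 0.19 = 38.72 m/day.
Travel time t = L / v = 1940 / 38.72 = 50.11 days.

50.1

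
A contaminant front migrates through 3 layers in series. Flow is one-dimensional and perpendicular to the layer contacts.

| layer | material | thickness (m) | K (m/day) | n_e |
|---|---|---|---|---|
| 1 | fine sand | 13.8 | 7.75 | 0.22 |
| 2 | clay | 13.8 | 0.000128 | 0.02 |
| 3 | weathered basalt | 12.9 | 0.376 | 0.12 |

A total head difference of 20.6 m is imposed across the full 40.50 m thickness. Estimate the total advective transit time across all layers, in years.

69.7

With flow normal to the layers, continuity requires the same specific discharge q through every layer.
Σ(b_i/K_i) = 13.8/7.75 + 13.8/0.000128 + 12.9/0.376 = 1.078e+05 d.
q = Δh / Σ(b_i/K_i) = 20.6 / 1.078e+05 = 0.0001910 m/day.
In each layer the seepage velocity is v_i = q/n_i, so the layer transit time is t_i = b_i·n_i / q:
  layer 1 (fine sand): t_1 = 13.8 × 0.22 / 0.0001910 = 15895 d
  layer 2 (clay): t_2 = 13.8 × 0.02 / 0.0001910 = 1445 d
  layer 3 (weathered basalt): t_3 = 12.9 × 0.12 / 0.0001910 = 8104 d
Total t = Σ t_i = 25444 days = 69.66 years.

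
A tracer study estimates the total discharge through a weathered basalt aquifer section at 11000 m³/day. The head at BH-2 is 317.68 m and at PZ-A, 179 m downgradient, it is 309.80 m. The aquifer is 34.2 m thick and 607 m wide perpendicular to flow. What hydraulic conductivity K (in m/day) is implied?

12.0

Cross-sectional area A = 607 × 34.2 = 20759 m².
Hydraulic gradient i = (317.68 − 309.80) / 179 = 7.88 / 179 = 0.04402.
From Q = K·A·i, K = Q / (A·i) = 11000 / (20759 × 0.04402) = 12.04 m/day.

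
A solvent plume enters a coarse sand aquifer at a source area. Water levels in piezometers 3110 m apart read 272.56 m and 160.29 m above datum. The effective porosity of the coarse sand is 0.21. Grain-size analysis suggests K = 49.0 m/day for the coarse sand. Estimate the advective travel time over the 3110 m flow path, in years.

1.01

Hydraulic gradient i = (272.56 − 160.29) / 3110 = 112.27 / 3110 = 0.03610.
Darcy flux q = K · i = 49.00 × 0.03610 = 1.769 m/day.
Seepage velocity v = q / n_e = 1.769 / 0.21 = 8.423 m/day.
Travel time t = L / v = 3110 / 8.423 = 369.2 days = 1.011 years.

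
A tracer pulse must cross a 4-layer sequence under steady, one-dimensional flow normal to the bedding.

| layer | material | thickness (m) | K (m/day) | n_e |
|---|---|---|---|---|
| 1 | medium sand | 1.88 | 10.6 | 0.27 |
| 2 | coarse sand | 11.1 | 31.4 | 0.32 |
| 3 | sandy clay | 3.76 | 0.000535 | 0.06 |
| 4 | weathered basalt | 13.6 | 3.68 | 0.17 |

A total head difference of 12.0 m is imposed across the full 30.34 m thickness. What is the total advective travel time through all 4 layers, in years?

With flow normal to the layers, continuity requires the same specific discharge q through every layer.
Σ(b_i/K_i) = 1.88/10.6 + 11.1/31.4 + 3.76/0.000535 + 13.6/3.68 = 7032 d.
q = Δh / Σ(b_i/K_i) = 12.0 / 7032 = 0.001706 m/day.
In each layer the seepage velocity is v_i = q/n_i, so the layer transit time is t_i = b_i·n_i / q:
  layer 1 (medium sand): t_1 = 1.88 × 0.27 / 0.001706 = 297.5 d
  layer 2 (coarse sand): t_2 = 11.1 × 0.32 / 0.001706 = 2082 d
  layer 3 (sandy clay): t_3 = 3.76 × 0.06 / 0.001706 = 132.2 d
  layer 4 (weathered basalt): t_4 = 13.6 × 0.17 / 0.001706 = 1355 d
Total t = Σ t_i = 3866 days = 10.58 years.

10.6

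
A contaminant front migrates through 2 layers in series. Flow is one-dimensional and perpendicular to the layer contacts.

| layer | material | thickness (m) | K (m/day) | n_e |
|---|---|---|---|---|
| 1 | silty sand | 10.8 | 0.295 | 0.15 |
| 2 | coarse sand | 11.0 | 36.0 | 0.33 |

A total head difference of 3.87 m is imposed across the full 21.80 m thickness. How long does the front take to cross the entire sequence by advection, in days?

With flow normal to the layers, continuity requires the same specific discharge q through every layer.
Σ(b_i/K_i) = 10.8/0.295 + 11.0/36.0 = 36.92 d.
q = Δh / Σ(b_i/K_i) = 3.87 / 36.92 = 0.1048 m/day.
In each layer the seepage velocity is v_i = q/n_i, so the layer transit time is t_i = b_i·n_i / q:
  layer 1 (silty sand): t_1 = 10.8 × 0.15 / 0.1048 = 15.45 d
  layer 2 (coarse sand): t_2 = 11.0 × 0.33 / 0.1048 = 34.63 d
Total t = Σ t_i = 50.08 days.

50.1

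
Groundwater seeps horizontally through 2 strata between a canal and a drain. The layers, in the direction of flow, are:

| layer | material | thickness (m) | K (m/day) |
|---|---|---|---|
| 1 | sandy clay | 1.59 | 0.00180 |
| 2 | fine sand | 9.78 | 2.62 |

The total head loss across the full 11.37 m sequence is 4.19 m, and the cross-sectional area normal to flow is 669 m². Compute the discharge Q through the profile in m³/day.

3.16

Flow is perpendicular to layering, so the layers act in series and the equivalent K is the thickness-weighted harmonic mean.
Total thickness L = 1.59 + 9.78 = 11.37 m.
Σ(b_i/K_i) = 1.59/0.00180 + 9.78/2.62 = 887.1 d.
K_eq = L / Σ(b_i/K_i) = 11.37 / 887.1 = 0.01282 m/day.
Q = K_eq · A · (Δh/L) = 0.01282 × 669 × (4.19/11.37) = 3.160 m³/day.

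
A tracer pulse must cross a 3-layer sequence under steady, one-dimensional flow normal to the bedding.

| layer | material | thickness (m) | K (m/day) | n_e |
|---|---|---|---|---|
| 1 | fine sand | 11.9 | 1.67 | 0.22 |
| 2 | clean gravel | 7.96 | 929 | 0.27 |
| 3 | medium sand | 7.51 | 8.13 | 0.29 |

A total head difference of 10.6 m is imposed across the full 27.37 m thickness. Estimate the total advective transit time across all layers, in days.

5.28

With flow normal to the layers, continuity requires the same specific discharge q through every layer.
Σ(b_i/K_i) = 11.9/1.67 + 7.96/929 + 7.51/8.13 = 8.058 d.
q = Δh / Σ(b_i/K_i) = 10.6 / 8.058 = 1.315 m/day.
In each layer the seepage velocity is v_i = q/n_i, so the layer transit time is t_i = b_i·n_i / q:
  layer 1 (fine sand): t_1 = 11.9 × 0.22 / 1.315 = 1.990 d
  layer 2 (clean gravel): t_2 = 7.96 × 0.27 / 1.315 = 1.634 d
  layer 3 (medium sand): t_3 = 7.51 × 0.29 / 1.315 = 1.656 d
Total t = Σ t_i = 5.280 days.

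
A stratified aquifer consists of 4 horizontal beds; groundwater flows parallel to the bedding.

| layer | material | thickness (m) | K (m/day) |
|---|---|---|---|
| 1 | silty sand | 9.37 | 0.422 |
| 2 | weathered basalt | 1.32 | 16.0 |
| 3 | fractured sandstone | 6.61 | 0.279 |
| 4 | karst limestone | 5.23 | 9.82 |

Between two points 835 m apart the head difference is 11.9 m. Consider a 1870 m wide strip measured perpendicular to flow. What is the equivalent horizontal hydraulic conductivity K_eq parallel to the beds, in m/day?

Flow is parallel to layering, so each bed carries its own Darcy discharge and the transmissivities add.
Σ(K_i·b_i) = 0.422×9.37 + 16.0×1.32 + 0.279×6.61 + 9.82×5.23 = 78.28 m²/day.
Total thickness b = 22.53 m, so K_eq = Σ(K_i·b_i)/b = 3.474 m/day.

3.47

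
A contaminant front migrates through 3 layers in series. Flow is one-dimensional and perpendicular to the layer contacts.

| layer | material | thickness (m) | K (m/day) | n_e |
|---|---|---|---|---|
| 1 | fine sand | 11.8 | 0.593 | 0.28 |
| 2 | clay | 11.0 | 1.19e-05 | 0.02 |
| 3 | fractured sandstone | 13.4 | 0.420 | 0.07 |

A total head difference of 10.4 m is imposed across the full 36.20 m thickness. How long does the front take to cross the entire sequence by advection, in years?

1090

With flow normal to the layers, continuity requires the same specific discharge q through every layer.
Σ(b_i/K_i) = 11.8/0.593 + 11.0/1.19e-05 + 13.4/0.420 = 9.244e+05 d.
q = Δh / Σ(b_i/K_i) = 10.4 / 9.244e+05 = 1.125e-05 m/day.
In each layer the seepage velocity is v_i = q/n_i, so the layer transit time is t_i = b_i·n_i / q:
  layer 1 (fine sand): t_1 = 11.8 × 0.28 / 1.125e-05 = 2.937e+05 d
  layer 2 (clay): t_2 = 11.0 × 0.02 / 1.125e-05 = 19555 d
  layer 3 (fractured sandstone): t_3 = 13.4 × 0.07 / 1.125e-05 = 83376 d
Total t = Σ t_i = 3.966e+05 days = 1086 years.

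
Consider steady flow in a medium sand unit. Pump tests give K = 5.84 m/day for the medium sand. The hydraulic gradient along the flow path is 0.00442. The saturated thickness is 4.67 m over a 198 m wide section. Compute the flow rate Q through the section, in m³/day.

Cross-sectional area A = 198 × 4.67 = 924.7 m².
Hydraulic gradient i = 0.00442.
Darcy's law: Q = K · A · i = 5.840 × 924.7 × 0.004420 = 23.87 m³/day.

23.9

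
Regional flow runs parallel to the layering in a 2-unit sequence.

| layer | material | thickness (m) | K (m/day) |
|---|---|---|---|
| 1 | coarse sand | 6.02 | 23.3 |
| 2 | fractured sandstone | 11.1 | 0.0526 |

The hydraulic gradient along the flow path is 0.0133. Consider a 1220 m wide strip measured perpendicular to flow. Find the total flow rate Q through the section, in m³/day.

2290

Flow is parallel to layering, so each bed carries its own Darcy discharge and the transmissivities add.
Σ(K_i·b_i) = 23.3×6.02 + 0.0526×11.1 = 140.8 m²/day.
Hydraulic gradient i = 0.0133.
Q = Σ(K_i·b_i) · W · i = 140.8 × 1220 × 0.01330 = 2285 m³/day.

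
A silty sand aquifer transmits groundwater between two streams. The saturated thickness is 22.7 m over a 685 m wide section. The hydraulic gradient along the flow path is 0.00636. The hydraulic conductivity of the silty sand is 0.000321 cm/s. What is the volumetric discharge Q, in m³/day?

27.4

Convert K: 0.000321 cm/s × 864 = 0.2773 m/day.
Cross-sectional area A = 685 × 22.7 = 15550 m².
Hydraulic gradient i = 0.00636.
Darcy's law: Q = K · A · i = 0.2773 × 15550 × 0.006360 = 27.43 m³/day.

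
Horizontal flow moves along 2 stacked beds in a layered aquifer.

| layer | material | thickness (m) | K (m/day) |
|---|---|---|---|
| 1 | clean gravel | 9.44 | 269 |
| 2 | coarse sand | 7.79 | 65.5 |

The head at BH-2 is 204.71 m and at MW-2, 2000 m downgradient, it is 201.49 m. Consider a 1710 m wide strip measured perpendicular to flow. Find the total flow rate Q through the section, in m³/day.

Flow is parallel to layering, so each bed carries its own Darcy discharge and the transmissivities add.
Σ(K_i·b_i) = 269×9.44 + 65.5×7.79 = 3050 m²/day.
Hydraulic gradient i = (204.71 − 201.49) / 2000 = 3.22 / 2000 = 0.001610.
Q = Σ(K_i·b_i) · W · i = 3050 × 1710 × 0.001610 = 8396 m³/day.

8400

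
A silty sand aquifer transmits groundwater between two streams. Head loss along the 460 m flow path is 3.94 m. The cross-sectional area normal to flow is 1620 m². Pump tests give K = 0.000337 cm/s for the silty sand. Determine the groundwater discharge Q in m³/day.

4.04

Convert K: 0.000337 cm/s × 864 = 0.2912 m/day.
Hydraulic gradient i = Δh / L = 3.94 / 460 = 0.008565.
Darcy's law: Q = K · A · i = 0.2912 × 1620 × 0.008565 = 4.040 m³/day.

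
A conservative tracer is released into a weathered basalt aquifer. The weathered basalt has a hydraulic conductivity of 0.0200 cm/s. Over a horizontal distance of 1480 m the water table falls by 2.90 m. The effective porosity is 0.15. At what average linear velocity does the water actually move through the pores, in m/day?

0.226

Convert K: 0.0200 cm/s × 864 = 17.28 m/day.
Hydraulic gradient i = Δh / L = 2.90 / 1480 = 0.001959.
Darcy flux q = K · i = 17.28 × 0.001959 = 0.03386 m/day.
Seepage velocity v = q / n_e = 0.03386 / 0.15 = 0.2257 m/day.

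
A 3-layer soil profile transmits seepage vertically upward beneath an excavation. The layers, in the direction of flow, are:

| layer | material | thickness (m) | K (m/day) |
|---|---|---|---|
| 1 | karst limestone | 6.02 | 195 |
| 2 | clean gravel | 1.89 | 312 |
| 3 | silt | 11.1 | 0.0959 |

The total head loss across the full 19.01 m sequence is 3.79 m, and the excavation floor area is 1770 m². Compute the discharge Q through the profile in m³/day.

Flow is perpendicular to layering, so the layers act in series and the equivalent K is the thickness-weighted harmonic mean.
Total thickness L = 6.02 + 1.89 + 11.1 = 19.01 m.
Σ(b_i/K_i) = 6.02/195 + 1.89/312 + 11.1/0.0959 = 115.8 d.
K_eq = L / Σ(b_i/K_i) = 19.01 / 115.8 = 0.1642 m/day.
Q = K_eq · A · (Δh/L) = 0.1642 × 1770 × (3.79/19.01) = 57.94 m³/day.

57.9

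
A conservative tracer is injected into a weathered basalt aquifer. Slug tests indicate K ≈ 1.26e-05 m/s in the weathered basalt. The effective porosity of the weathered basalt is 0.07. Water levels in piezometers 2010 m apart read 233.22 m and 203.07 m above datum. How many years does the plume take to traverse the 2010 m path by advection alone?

23.6

Convert K: 1.26e-05 m/s × 86400 = 1.089 m/day.
Hydraulic gradient i = (233.22 − 203.07) / 2010 = 30.15 / 2010 = 0.01500.
Darcy flux q = K · i = 1.089 × 0.01500 = 0.01633 m/day.
Seepage velocity v = q / n_e = 0.01633 / 0.07 = 0.2333 m/day.
Travel time t = L / v = 2010 / 0.2333 = 8616 days = 23.59 years.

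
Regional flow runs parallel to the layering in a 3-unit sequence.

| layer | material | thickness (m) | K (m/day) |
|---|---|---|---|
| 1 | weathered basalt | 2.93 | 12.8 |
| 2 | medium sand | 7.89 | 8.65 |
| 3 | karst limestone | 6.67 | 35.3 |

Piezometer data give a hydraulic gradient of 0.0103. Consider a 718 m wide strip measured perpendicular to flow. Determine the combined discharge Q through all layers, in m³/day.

2520

Flow is parallel to layering, so each bed carries its own Darcy discharge and the transmissivities add.
Σ(K_i·b_i) = 12.8×2.93 + 8.65×7.89 + 35.3×6.67 = 341.2 m²/day.
Hydraulic gradient i = 0.0103.
Q = Σ(K_i·b_i) · W · i = 341.2 × 718 × 0.01030 = 2523 m³/day.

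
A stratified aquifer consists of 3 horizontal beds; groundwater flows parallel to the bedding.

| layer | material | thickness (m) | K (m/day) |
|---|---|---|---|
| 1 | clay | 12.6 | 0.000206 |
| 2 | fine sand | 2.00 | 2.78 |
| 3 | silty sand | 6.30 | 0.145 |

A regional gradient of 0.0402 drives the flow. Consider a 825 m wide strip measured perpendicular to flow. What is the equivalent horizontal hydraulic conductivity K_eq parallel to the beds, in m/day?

0.310

Flow is parallel to layering, so each bed carries its own Darcy discharge and the transmissivities add.
Σ(K_i·b_i) = 0.000206×12.6 + 2.78×2.00 + 0.145×6.30 = 6.476 m²/day.
Total thickness b = 20.90 m, so K_eq = Σ(K_i·b_i)/b = 0.3099 m/day.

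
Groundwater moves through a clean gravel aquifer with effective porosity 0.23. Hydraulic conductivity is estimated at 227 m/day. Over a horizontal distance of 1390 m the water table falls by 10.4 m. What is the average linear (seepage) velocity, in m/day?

Hydraulic gradient i = Δh / L = 10.4 / 1390 = 0.007482.
Darcy flux q = K · i = 227.0 × 0.007482 = 1.698 m/day.
Seepage velocity v = q / n_e = 1.698 / 0.23 = 7.384 m/day.

7.38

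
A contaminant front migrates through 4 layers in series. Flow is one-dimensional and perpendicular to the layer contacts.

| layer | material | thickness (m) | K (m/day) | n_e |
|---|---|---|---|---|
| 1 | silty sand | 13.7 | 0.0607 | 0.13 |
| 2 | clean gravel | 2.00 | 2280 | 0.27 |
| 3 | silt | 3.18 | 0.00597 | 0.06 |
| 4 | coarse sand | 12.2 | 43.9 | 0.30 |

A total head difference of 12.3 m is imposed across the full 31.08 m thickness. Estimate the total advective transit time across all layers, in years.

1.04

With flow normal to the layers, continuity requires the same specific discharge q through every layer.
Σ(b_i/K_i) = 13.7/0.0607 + 2.00/2280 + 3.18/0.00597 + 12.2/43.9 = 758.6 d.
q = Δh / Σ(b_i/K_i) = 12.3 / 758.6 = 0.01621 m/day.
In each layer the seepage velocity is v_i = q/n_i, so the layer transit time is t_i = b_i·n_i / q:
  layer 1 (silty sand): t_1 = 13.7 × 0.13 / 0.01621 = 109.8 d
  layer 2 (clean gravel): t_2 = 2.00 × 0.27 / 0.01621 = 33.31 d
  layer 3 (silt): t_3 = 3.18 × 0.06 / 0.01621 = 11.77 d
  layer 4 (coarse sand): t_4 = 12.2 × 0.30 / 0.01621 = 225.7 d
Total t = Σ t_i = 380.7 days = 1.042 years.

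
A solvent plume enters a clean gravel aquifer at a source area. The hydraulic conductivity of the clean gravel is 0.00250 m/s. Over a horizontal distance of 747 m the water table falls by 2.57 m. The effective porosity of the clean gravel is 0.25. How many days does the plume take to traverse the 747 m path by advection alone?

Convert K: 0.00250 m/s × 86400 = 216.0 m/day.
Hydraulic gradient i = Δh / L = 2.57 / 747 = 0.003440.
Darcy flux q = K · i = 216.0 × 0.003440 = 0.7431 m/day.
Seepage velocity v = q / n_e = 0.7431 / 0.25 = 2.973 m/day.
Travel time t = L / v = 747 / 2.973 = 251.3 days.

251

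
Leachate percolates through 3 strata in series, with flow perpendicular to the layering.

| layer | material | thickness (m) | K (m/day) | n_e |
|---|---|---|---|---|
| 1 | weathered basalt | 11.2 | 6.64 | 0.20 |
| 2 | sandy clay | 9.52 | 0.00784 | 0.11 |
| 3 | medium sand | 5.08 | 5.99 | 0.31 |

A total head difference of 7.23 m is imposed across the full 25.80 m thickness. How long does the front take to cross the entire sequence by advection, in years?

With flow normal to the layers, continuity requires the same specific discharge q through every layer.
Σ(b_i/K_i) = 11.2/6.64 + 9.52/0.00784 + 5.08/5.99 = 1217 d.
q = Δh / Σ(b_i/K_i) = 7.23 / 1217 = 0.005942 m/day.
In each layer the seepage velocity is v_i = q/n_i, so the layer transit time is t_i = b_i·n_i / q:
  layer 1 (weathered basalt): t_1 = 11.2 × 0.20 / 0.005942 = 377.0 d
  layer 2 (sandy clay): t_2 = 9.52 × 0.11 / 0.005942 = 176.2 d
  layer 3 (medium sand): t_3 = 5.08 × 0.31 / 0.005942 = 265.0 d
Total t = Σ t_i = 818.3 days = 2.240 years.

2.24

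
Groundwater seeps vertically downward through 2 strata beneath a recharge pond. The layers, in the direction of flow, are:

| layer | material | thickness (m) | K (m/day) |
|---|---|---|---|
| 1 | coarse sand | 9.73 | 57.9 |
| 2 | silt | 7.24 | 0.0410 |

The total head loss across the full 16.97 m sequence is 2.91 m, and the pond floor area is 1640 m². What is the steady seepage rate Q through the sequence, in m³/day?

Flow is perpendicular to layering, so the layers act in series and the equivalent K is the thickness-weighted harmonic mean.
Total thickness L = 9.73 + 7.24 = 16.97 m.
Σ(b_i/K_i) = 9.73/57.9 + 7.24/0.0410 = 176.8 d.
K_eq = L / Σ(b_i/K_i) = 16.97 / 176.8 = 0.09601 m/day.
Q = K_eq · A · (Δh/L) = 0.09601 × 1640 × (2.91/16.97) = 27.00 m³/day.

27.0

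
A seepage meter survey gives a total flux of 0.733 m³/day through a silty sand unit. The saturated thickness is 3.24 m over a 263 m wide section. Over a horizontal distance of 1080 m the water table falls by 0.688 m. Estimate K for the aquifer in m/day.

Cross-sectional area A = 263 × 3.24 = 852.1 m².
Hydraulic gradient i = Δh / L = 0.688 / 1080 = 0.0006370.
From Q = K·A·i, K = Q / (A·i) = 0.733 / (852.1 × 0.0006370) = 1.350 m/day.

1.35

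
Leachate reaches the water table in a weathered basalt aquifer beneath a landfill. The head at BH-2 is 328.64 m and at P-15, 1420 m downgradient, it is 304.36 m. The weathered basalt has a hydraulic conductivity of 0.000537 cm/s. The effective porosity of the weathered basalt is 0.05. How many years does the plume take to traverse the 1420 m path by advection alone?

24.5

Convert K: 0.000537 cm/s × 864 = 0.4640 m/day.
Hydraulic gradient i = (328.64 − 304.36) / 1420 = 24.28 / 1420 = 0.01710.
Darcy flux q = K · i = 0.4640 × 0.01710 = 0.007933 m/day.
Seepage velocity v = q / n_e = 0.007933 / 0.05 = 0.1587 m/day.
Travel time t = L / v = 1420 / 0.1587 = 8950 days = 24.50 years.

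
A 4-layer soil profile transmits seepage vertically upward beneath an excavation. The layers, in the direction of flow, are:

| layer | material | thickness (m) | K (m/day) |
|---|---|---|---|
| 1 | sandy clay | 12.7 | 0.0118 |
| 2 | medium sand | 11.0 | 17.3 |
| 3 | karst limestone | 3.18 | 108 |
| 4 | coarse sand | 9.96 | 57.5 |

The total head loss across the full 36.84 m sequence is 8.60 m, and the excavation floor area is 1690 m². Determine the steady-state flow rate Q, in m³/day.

Flow is perpendicular to layering, so the layers act in series and the equivalent K is the thickness-weighted harmonic mean.
Total thickness L = 12.7 + 11.0 + 3.18 + 9.96 = 36.84 m.
Σ(b_i/K_i) = 12.7/0.0118 + 11.0/17.3 + 3.18/108 + 9.96/57.5 = 1077 d.
K_eq = L / Σ(b_i/K_i) = 36.84 / 1077 = 0.03420 m/day.
Q = K_eq · A · (Δh/L) = 0.03420 × 1690 × (8.60/36.84) = 13.49 m³/day.

13.5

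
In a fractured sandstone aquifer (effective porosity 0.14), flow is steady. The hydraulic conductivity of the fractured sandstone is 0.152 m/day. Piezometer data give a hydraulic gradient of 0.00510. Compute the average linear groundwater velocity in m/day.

Hydraulic gradient i = 0.00510.
Darcy flux q = K · i = 0.1520 × 0.005100 = 0.0007752 m/day.
Seepage velocity v = q / n_e = 0.0007752 / 0.14 = 0.005537 m/day.

0.00554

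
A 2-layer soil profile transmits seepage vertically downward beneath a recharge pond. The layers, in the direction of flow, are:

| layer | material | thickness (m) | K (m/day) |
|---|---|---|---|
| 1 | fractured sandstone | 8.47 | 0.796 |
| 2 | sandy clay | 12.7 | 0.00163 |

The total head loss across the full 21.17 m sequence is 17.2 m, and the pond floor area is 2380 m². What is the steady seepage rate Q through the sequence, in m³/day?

5.25

Flow is perpendicular to layering, so the layers act in series and the equivalent K is the thickness-weighted harmonic mean.
Total thickness L = 8.47 + 12.7 = 21.17 m.
Σ(b_i/K_i) = 8.47/0.796 + 12.7/0.00163 = 7802 d.
K_eq = L / Σ(b_i/K_i) = 21.17 / 7802 = 0.002713 m/day.
Q = K_eq · A · (Δh/L) = 0.002713 × 2380 × (17.2/21.17) = 5.247 m³/day.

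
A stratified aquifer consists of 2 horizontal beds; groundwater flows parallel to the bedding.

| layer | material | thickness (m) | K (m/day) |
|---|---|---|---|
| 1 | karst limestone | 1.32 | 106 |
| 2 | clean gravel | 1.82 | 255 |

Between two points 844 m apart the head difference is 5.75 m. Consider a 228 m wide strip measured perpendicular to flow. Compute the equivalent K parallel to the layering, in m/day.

Flow is parallel to layering, so each bed carries its own Darcy discharge and the transmissivities add.
Σ(K_i·b_i) = 106×1.32 + 255×1.82 = 604.0 m²/day.
Total thickness b = 3.140 m, so K_eq = Σ(K_i·b_i)/b = 192.4 m/day.

192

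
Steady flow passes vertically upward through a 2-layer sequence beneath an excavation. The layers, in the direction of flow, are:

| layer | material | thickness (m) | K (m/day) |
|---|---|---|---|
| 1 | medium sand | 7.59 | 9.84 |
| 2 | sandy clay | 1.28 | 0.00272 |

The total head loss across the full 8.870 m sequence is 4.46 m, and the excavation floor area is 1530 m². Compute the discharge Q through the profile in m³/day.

Flow is perpendicular to layering, so the layers act in series and the equivalent K is the thickness-weighted harmonic mean.
Total thickness L = 7.59 + 1.28 = 8.870 m.
Σ(b_i/K_i) = 7.59/9.84 + 1.28/0.00272 = 471.4 d.
K_eq = L / Σ(b_i/K_i) = 8.870 / 471.4 = 0.01882 m/day.
Q = K_eq · A · (Δh/L) = 0.01882 × 1530 × (4.46/8.870) = 14.48 m³/day.

14.5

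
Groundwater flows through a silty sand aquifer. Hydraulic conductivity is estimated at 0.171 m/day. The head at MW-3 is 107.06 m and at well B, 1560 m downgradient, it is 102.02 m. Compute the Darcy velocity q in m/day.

0.000552

Hydraulic gradient i = (107.06 − 102.02) / 1560 = 5.04 / 1560 = 0.003231.
Specific discharge q = K · i = 0.1710 × 0.003231 = 0.0005525 m/day.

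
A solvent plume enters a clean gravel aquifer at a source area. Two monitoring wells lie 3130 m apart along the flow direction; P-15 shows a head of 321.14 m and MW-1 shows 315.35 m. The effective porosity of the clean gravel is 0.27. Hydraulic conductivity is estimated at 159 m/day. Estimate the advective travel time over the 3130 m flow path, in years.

7.87

Hydraulic gradient i = (321.14 − 315.35) / 3130 = 5.79 / 3130 = 0.001850.
Darcy flux q = K · i = 159.0 × 0.001850 = 0.2941 m/day.
Seepage velocity v = q / n_e = 0.2941 / 0.27 = 1.089 m/day.
Travel time t = L / v = 3130 / 1.089 = 2873 days = 7.867 years.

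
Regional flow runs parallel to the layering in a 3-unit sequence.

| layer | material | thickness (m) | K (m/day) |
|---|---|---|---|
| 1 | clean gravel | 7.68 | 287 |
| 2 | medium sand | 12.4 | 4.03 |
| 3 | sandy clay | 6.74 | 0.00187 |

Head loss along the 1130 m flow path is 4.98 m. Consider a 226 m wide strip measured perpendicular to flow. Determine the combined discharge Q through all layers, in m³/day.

Flow is parallel to layering, so each bed carries its own Darcy discharge and the transmissivities add.
Σ(K_i·b_i) = 287×7.68 + 4.03×12.4 + 0.00187×6.74 = 2254 m²/day.
Hydraulic gradient i = Δh / L = 4.98 / 1130 = 0.004407.
Q = Σ(K_i·b_i) · W · i = 2254 × 226 × 0.004407 = 2245 m³/day.

2250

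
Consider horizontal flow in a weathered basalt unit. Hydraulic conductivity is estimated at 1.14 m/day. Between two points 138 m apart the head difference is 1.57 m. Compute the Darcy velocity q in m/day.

0.0130

Hydraulic gradient i = Δh / L = 1.57 / 138 = 0.01138.
Specific discharge q = K · i = 1.140 × 0.01138 = 0.01297 m/day.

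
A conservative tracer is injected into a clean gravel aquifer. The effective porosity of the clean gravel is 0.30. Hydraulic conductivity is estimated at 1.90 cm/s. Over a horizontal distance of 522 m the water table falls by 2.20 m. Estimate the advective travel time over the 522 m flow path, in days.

Convert K: 1.90 cm/s × 864 = 1642 m/day.
Hydraulic gradient i = Δh / L = 2.20 / 522 = 0.004215.
Darcy flux q = K · i = 1642 × 0.004215 = 6.919 m/day.
Seepage velocity v = q / n_e = 6.919 / 0.30 = 23.06 m/day.
Travel time t = L / v = 522 / 23.06 = 22.63 days.

22.6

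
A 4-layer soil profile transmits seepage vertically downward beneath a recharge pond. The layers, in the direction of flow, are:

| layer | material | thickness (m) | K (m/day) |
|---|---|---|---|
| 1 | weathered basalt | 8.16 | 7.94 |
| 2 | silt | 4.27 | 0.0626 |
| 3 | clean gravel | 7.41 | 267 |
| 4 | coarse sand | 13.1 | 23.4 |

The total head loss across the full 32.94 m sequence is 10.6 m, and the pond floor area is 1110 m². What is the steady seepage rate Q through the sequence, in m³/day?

Flow is perpendicular to layering, so the layers act in series and the equivalent K is the thickness-weighted harmonic mean.
Total thickness L = 8.16 + 4.27 + 7.41 + 13.1 = 32.94 m.
Σ(b_i/K_i) = 8.16/7.94 + 4.27/0.0626 + 7.41/267 + 13.1/23.4 = 69.83 d.
K_eq = L / Σ(b_i/K_i) = 32.94 / 69.83 = 0.4717 m/day.
Q = K_eq · A · (Δh/L) = 0.4717 × 1110 × (10.6/32.94) = 168.5 m³/day.

169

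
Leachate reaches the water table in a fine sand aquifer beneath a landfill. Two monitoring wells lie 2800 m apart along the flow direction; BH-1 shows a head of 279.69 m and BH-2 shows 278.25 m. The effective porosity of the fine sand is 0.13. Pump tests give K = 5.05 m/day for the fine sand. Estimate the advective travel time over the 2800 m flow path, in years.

Hydraulic gradient i = (279.69 − 278.25) / 2800 = 1.44 / 2800 = 0.0005143.
Darcy flux q = K · i = 5.050 × 0.0005143 = 0.002597 m/day.
Seepage velocity v = q / n_e = 0.002597 / 0.13 = 0.01998 m/day.
Travel time t = L / v = 2800 / 0.01998 = 1.402e+05 days = 383.7 years.

384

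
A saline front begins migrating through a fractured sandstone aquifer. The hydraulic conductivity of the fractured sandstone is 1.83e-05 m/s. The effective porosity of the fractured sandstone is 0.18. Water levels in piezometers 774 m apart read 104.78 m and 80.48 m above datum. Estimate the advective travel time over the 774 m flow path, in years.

Convert K: 1.83e-05 m/s × 86400 = 1.581 m/day.
Hydraulic gradient i = (104.78 − 80.48) / 774 = 24.3 / 774 = 0.03140.
Darcy flux q = K · i = 1.581 × 0.03140 = 0.04964 m/day.
Seepage velocity v = q / n_e = 0.04964 / 0.18 = 0.2758 m/day.
Travel time t = L / v = 774 / 0.2758 = 2807 days = 7.684 years.

7.68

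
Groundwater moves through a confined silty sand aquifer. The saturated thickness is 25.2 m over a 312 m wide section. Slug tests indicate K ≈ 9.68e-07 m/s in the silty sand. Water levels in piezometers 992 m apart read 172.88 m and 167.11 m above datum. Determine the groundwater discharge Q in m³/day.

Convert K: 9.68e-07 m/s × 86400 = 0.08364 m/day.
Cross-sectional area A = 312 × 25.2 = 7862 m².
Hydraulic gradient i = (172.88 − 167.11) / 992 = 5.77 / 992 = 0.005817.
Darcy's law: Q = K · A · i = 0.08364 × 7862 × 0.005817 = 3.825 m³/day.

3.82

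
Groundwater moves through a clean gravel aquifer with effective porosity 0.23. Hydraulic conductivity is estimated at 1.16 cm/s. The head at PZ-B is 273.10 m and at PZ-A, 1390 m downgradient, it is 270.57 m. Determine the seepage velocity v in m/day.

Convert K: 1.16 cm/s × 864 = 1002 m/day.
Hydraulic gradient i = (273.10 − 270.57) / 1390 = 2.53 / 1390 = 0.001820.
Darcy flux q = K · i = 1002 × 0.001820 = 1.824 m/day.
Seepage velocity v = q / n_e = 1.824 / 0.23 = 7.931 m/day.

7.93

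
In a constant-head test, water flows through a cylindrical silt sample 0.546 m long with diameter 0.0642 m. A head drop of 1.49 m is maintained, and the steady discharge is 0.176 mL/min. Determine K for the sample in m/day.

0.0287

Cross-sectional area A = π·(d/2)² = π × (0.0642/2)² = 0.003237 m².
Convert discharge: 0.176 mL/min = 2.933e-09 m³/s.
Darcy's law rearranged: K = Q·L / (A·Δh) = 2.933e-09 × 0.546 / (0.003237 × 1.49) = 3.321e-07 m/s = 0.02869 m/day.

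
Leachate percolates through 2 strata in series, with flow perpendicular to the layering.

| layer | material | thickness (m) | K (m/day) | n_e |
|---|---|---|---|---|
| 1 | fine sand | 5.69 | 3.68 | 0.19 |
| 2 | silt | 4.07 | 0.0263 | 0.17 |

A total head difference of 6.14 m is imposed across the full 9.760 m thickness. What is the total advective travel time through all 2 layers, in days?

45.1

With flow normal to the layers, continuity requires the same specific discharge q through every layer.
Σ(b_i/K_i) = 5.69/3.68 + 4.07/0.0263 = 156.3 d.
q = Δh / Σ(b_i/K_i) = 6.14 / 156.3 = 0.03928 m/day.
In each layer the seepage velocity is v_i = q/n_i, so the layer transit time is t_i = b_i·n_i / q:
  layer 1 (fine sand): t_1 = 5.69 × 0.19 / 0.03928 = 27.52 d
  layer 2 (silt): t_2 = 4.07 × 0.17 / 0.03928 = 17.61 d
Total t = Σ t_i = 45.13 days.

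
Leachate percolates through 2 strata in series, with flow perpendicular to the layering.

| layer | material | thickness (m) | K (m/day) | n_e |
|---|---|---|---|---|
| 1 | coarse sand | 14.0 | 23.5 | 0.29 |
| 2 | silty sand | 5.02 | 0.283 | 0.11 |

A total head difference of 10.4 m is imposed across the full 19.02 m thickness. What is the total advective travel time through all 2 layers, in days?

8.13

With flow normal to the layers, continuity requires the same specific discharge q through every layer.
Σ(b_i/K_i) = 14.0/23.5 + 5.02/0.283 = 18.33 d.
q = Δh / Σ(b_i/K_i) = 10.4 / 18.33 = 0.5672 m/day.
In each layer the seepage velocity is v_i = q/n_i, so the layer transit time is t_i = b_i·n_i / q:
  layer 1 (coarse sand): t_1 = 14.0 × 0.29 / 0.5672 = 7.157 d
  layer 2 (silty sand): t_2 = 5.02 × 0.11 / 0.5672 = 0.9735 d
Total t = Σ t_i = 8.131 days.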